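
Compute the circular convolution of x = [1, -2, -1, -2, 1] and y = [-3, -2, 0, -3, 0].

(x ⊛ y)[n] = Σ(m=0 to 4) x[m] · y[(n-m) mod 5]

Computing each output sample:
(x ⊛ y)[0] = -2
(x ⊛ y)[1] = 10
(x ⊛ y)[2] = 4
(x ⊛ y)[3] = 5
(x ⊛ y)[4] = 7

x ⊛ y = [-2, 10, 4, 5, 7]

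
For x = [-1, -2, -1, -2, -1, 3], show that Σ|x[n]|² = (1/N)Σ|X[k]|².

Time domain:
Σ|x[n]|² = |-1|² + |-2|² + |-1|² + |-2|² + |-1|² + |3|² = 20.0000

Frequency domain:
(1/6)Σ|X[k]|² = (1/6)(|-4|² + |2.5000+4.3301i|² + |-2.5000+4.3301i|² + |-2|² + |-2.5000-4.3301i|² + |2.5000-4.3301i|²) = (1/6)·120.0000 = 20.0000

Both sides agree, confirming Parseval's theorem.

Σ|x[n]|² = (1/N)Σ|X[k]|² = 20.0000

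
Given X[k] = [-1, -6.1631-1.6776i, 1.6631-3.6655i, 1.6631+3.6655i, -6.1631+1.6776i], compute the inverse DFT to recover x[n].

x[n] = (1/5) Σ(k=0 to 4) X[k] · e^(2πikn/5)

Computing each x[n]:
x[0] = -2
x[1] = 0
x[2] = 1
x[3] = 3
x[4] = -3

x = [-2, 0, 1, 3, -3]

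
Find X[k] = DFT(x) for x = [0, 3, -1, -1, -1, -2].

X[k] = Σ(n=0 to 5) x[n] · ω_6^(nk)
where ω_6 = e^(-2πi/6)

Computing each X[k]:
X[0] = -2
X[1] = 2.5000-4.3301i
X[2] = -0.5000-4.3301i
X[3] = -2
X[4] = -0.5000+4.3301i
X[5] = 2.5000+4.3301i

X = [-2, 2.5000-4.3301i, -0.5000-4.3301i, -2, -0.5000+4.3301i, 2.5000+4.3301i]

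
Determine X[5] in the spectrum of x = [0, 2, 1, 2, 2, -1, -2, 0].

X[5] = Σ(n=0 to 7) x[n] · ω_8^(5n) where ω_8 = e^(-2πi/8)
= (0)·ω_8^0 + (2)·ω_8^5 + (1)·ω_8^10 + (2)·ω_8^15 + (2)·ω_8^20 + (-1)·ω_8^25 + (-2)·ω_8^30 + (0)·ω_8^35

X[5] = -2.7071+0.5355i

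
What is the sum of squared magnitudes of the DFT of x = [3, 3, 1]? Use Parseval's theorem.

Parseval: Σ|x[n]|² = (1/N)Σ|X[k]|², so Σ|X[k]|² = N·Σ|x[n]|² = 3·19.0000

Σ|X[k]|² = N·Σ|x[n]|² = 3·19.0000 = 57.0000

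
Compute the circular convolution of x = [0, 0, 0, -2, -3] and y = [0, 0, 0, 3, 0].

(x ⊛ y)[n] = Σ(m=0 to 4) x[m] · y[(n-m) mod 5]

Computing each output sample:
(x ⊛ y)[0] = 0
(x ⊛ y)[1] = -6
(x ⊛ y)[2] = -9
(x ⊛ y)[3] = 0
(x ⊛ y)[4] = 0

x ⊛ y = [0, -6, -9, 0, 0]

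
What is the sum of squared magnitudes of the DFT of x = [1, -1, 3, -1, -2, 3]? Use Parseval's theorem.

Parseval: Σ|x[n]|² = (1/N)Σ|X[k]|², so Σ|X[k]|² = N·Σ|x[n]|² = 6·25.0000

Σ|X[k]|² = N·Σ|x[n]|² = 6·25.0000 = 150.0000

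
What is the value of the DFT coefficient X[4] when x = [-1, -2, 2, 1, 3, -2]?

X[4] = Σ(n=0 to 5) x[n] · ω_6^(4n) where ω_6 = e^(-2πi/6)
= (-1)·ω_6^0 + (-2)·ω_6^4 + (2)·ω_6^8 + (1)·ω_6^12 + (3)·ω_6^16 + (-2)·ω_6^20

X[4] = -0.5000+0.8660i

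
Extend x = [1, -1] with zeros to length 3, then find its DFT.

Original 2-point DFT: [0, 2]
Zero-padded 3-point DFT provides frequency interpolation.

DFT_3([x, 0, ...]) = [0, 1.5000+0.8660i, 1.5000-0.8660i]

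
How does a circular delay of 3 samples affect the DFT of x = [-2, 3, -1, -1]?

Time shift by 3: X_shifted[k] = ω_4^(3k) · X[k]
Shifted x = [3, -1, -1, -2]

DFT(x[n-3]) = [-1, 4-1i, 5, 4+1i]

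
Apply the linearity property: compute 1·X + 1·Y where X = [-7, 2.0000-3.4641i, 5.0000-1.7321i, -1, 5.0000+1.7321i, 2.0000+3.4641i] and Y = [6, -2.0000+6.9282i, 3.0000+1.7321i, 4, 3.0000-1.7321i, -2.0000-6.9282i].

By linearity: DFT(1x + 1y) = 1·DFT(x) + 1·DFT(y)
= 1·[-7, 2.0000-3.4641i, 5.0000-1.7321i, -1, 5.0000+1.7321i, 2.0000+3.4641i] + 1·[6, -2.0000+6.9282i, 3.0000+1.7321i, 4, 3.0000-1.7321i, -2.0000-6.9282i]

Computing element-wise:
Z[0] = 1·(-7) + 1·(6) = -1
Z[1] = 1·(2.0000-3.4641i) + 1·(-2.0000+6.9282i) = 3.4641i
Z[2] = 1·(5.0000-1.7321i) + 1·(3.0000+1.7321i) = 8
Z[3] = 1·(-1) + 1·(4) = 3
Z[4] = 1·(5.0000+1.7321i) + 1·(3.0000-1.7321i) = 8
Z[5] = 1·(2.0000+3.4641i) + 1·(-2.0000-6.9282i) = -3.4641i

DFT(1x + 1y) = 1·X + 1·Y = [-1, 3.4641i, 8, 3, 8, -3.4641i]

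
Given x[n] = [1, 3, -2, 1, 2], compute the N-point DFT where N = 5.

X[k] = Σ(n=0 to 4) x[n] · ω_5^(nk)
where ω_5 = e^(-2πi/5)

Computing each X[k]:
X[0] = 5
X[1] = 3.3541+0.8123i
X[2] = -3.3541-3.4410i
X[3] = -3.3541+3.4410i
X[4] = 3.3541-0.8123i

X = [5, 3.3541+0.8123i, -3.3541-3.4410i, -3.3541+3.4410i, 3.3541-0.8123i]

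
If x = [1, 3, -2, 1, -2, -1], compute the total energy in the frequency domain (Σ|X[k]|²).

Parseval: Σ|x[n]|² = (1/N)Σ|X[k]|², so Σ|X[k]|² = N·Σ|x[n]|² = 6·20.0000

Σ|X[k]|² = N·Σ|x[n]|² = 6·20.0000 = 120.0000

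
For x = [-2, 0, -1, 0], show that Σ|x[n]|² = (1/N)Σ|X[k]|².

Time domain:
Σ|x[n]|² = |-2|² + |0|² + |-1|² + |0|² = 5.0000

Frequency domain:
(1/4)Σ|X[k]|² = (1/4)(|-3|² + |-1|² + |-3|² + |-1|²) = (1/4)·20.0000 = 5.0000

Both sides agree, confirming Parseval's theorem.

Σ|x[n]|² = (1/N)Σ|X[k]|² = 5.0000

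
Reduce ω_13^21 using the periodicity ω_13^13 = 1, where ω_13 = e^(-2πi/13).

Since ω_13^13 = 1, powers reduce modulo 13.
21 mod 13 = 8
So ω_13^21 = ω_13^8 = e^(-2πi·8/13)

ω_13^21 = ω_13^8 = -0.7485+0.6631i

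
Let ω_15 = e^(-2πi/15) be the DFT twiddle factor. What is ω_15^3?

ω_15^3 = e^(-2πi·3/15)
= cos(-2π·3/15) + i·sin(-2π·3/15)
= cos(-6π/15) + i·sin(-6π/15)

ω_15^3 = cos(-6π/15) + i·sin(-6π/15) = 0.3090-0.9511i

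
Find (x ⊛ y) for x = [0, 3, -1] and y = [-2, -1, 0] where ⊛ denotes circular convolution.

(x ⊛ y)[n] = Σ(m=0 to 2) x[m] · y[(n-m) mod 3]

Computing each output sample:
(x ⊛ y)[0] = 1
(x ⊛ y)[1] = -6
(x ⊛ y)[2] = -1

x ⊛ y = [1, -6, -1]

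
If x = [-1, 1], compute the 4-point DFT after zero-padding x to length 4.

Original 2-point DFT: [0, -2]
Zero-padded 4-point DFT provides frequency interpolation.

DFT_4([x, 0, ...]) = [0, -1-1i, -2, -1+1i]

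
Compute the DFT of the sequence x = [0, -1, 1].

X[k] = Σ(n=0 to 2) x[n] · ω_3^(nk)
where ω_3 = e^(-2πi/3)

Computing each X[k]:
X[0] = 0
X[1] = 1.7321i
X[2] = -1.7321i

X = [0, 1.7321i, -1.7321i]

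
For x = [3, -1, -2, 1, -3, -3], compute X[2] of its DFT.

X[2] = Σ(n=0 to 5) x[n] · ω_6^(2n) where ω_6 = e^(-2πi/6)
= (3)·ω_6^0 + (-1)·ω_6^2 + (-2)·ω_6^4 + (1)·ω_6^6 + (-3)·ω_6^8 + (-3)·ω_6^10

X[2] = 8.5000-0.8660i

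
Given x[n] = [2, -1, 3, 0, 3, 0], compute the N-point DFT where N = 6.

X[k] = Σ(n=0 to 5) x[n] · ω_6^(nk)
where ω_6 = e^(-2πi/6)

Computing each X[k]:
X[0] = 7
X[1] = -1.5000+0.8660i
X[2] = -0.5000+0.8660i
X[3] = 9
X[4] = -0.5000-0.8660i
X[5] = -1.5000-0.8660i

X = [7, -1.5000+0.8660i, -0.5000+0.8660i, 9, -0.5000-0.8660i, -1.5000-0.8660i]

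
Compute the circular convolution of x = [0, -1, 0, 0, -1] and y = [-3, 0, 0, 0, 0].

(x ⊛ y)[n] = Σ(m=0 to 4) x[m] · y[(n-m) mod 5]

Computing each output sample:
(x ⊛ y)[0] = 0
(x ⊛ y)[1] = 3
(x ⊛ y)[2] = 0
(x ⊛ y)[3] = 0
(x ⊛ y)[4] = 3

x ⊛ y = [0, 3, 0, 0, 3]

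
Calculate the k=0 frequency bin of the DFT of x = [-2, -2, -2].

X[0] = Σ(n=0 to 2) x[n] · ω_3^0 = Σ x[n]
= (-2) + (-2) + (-2)

X[0] = -6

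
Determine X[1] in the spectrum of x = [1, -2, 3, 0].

X[1] = Σ(n=0 to 3) x[n] · ω_4^(1n) where ω_4 = e^(-2πi/4)
= (1)·ω_4^0 + (-2)·ω_4^1 + (3)·ω_4^2 + (0)·ω_4^3

X[1] = -2+2i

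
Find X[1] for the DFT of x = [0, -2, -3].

X[1] = Σ(n=0 to 2) x[n] · ω_3^(1n) where ω_3 = e^(-2πi/3)
= (0)·ω_3^0 + (-2)·ω_3^1 + (-3)·ω_3^2

X[1] = 2.5000-0.8660i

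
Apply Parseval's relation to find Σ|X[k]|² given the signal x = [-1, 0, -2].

Parseval: Σ|x[n]|² = (1/N)Σ|X[k]|², so Σ|X[k]|² = N·Σ|x[n]|² = 3·5.0000

Σ|X[k]|² = N·Σ|x[n]|² = 3·5.0000 = 15.0000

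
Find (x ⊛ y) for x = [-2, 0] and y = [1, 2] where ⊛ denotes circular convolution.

(x ⊛ y)[n] = Σ(m=0 to 1) x[m] · y[(n-m) mod 2]

Computing each output sample:
(x ⊛ y)[0] = -2
(x ⊛ y)[1] = -4

x ⊛ y = [-2, -4]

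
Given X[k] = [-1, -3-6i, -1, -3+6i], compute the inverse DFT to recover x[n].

x[n] = (1/4) Σ(k=0 to 3) X[k] · e^(2πikn/4)

Computing each x[n]:
x[0] = -2
x[1] = 3
x[2] = 1
x[3] = -3

x = [-2, 3, 1, -3]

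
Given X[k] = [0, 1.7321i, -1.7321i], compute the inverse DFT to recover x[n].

x[n] = (1/3) Σ(k=0 to 2) X[k] · e^(2πikn/3)

Computing each x[n]:
x[0] = 0
x[1] = -1
x[2] = 1

x = [0, -1, 1]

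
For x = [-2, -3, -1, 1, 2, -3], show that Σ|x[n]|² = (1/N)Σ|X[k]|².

Time domain:
Σ|x[n]|² = |-2|² + |-3|² + |-1|² + |1|² + |2|² + |-3|² = 28.0000

Frequency domain:
(1/6)Σ|X[k]|² = (1/6)(|-6|² + |-6.5000+2.5981i|² + |1.5000-2.5981i|² + |4|² + |1.5000+2.5981i|² + |-6.5000-2.5981i|²) = (1/6)·168.0000 = 28.0000

Both sides agree, confirming Parseval's theorem.

Σ|x[n]|² = (1/N)Σ|X[k]|² = 28.0000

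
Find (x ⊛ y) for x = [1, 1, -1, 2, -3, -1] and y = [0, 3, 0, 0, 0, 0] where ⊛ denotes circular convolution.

(x ⊛ y)[n] = Σ(m=0 to 5) x[m] · y[(n-m) mod 6]

Computing each output sample:
(x ⊛ y)[0] = -3
(x ⊛ y)[1] = 3
(x ⊛ y)[2] = 3
(x ⊛ y)[3] = -3
(x ⊛ y)[4] = 6
(x ⊛ y)[5] = -9

x ⊛ y = [-3, 3, 3, -3, 6, -9]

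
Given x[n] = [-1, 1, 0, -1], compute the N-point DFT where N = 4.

X[k] = Σ(n=0 to 3) x[n] · ω_4^(nk)
where ω_4 = e^(-2πi/4)

Computing each X[k]:
X[0] = -1
X[1] = -1-2i
X[2] = -1
X[3] = -1+2i

X = [-1, -1-2i, -1, -1+2i]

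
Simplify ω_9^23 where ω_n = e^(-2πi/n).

Since ω_9^9 = 1, powers reduce modulo 9.
23 mod 9 = 5
So ω_9^23 = ω_9^5 = e^(-2πi·5/9)

ω_9^23 = ω_9^5 = -0.9397+0.3420i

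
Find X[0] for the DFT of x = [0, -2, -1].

X[0] = Σ(n=0 to 2) x[n] · ω_3^0 = Σ x[n]
= (0) + (-2) + (-1)

X[0] = -3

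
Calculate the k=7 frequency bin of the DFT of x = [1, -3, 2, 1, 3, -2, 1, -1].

X[7] = Σ(n=0 to 7) x[n] · ω_8^(7n) where ω_8 = e^(-2πi/8)
= (1)·ω_8^0 + (-3)·ω_8^7 + (2)·ω_8^14 + (1)·ω_8^21 + (3)·ω_8^28 + (-2)·ω_8^35 + (1)·ω_8^42 + (-1)·ω_8^49

X[7] = -4.1213+1.7071i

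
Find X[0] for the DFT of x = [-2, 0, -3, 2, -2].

X[0] = Σ(n=0 to 4) x[n] · ω_5^0 = Σ x[n]
= (-2) + (0) + (-3) + (2) + (-2)

X[0] = -5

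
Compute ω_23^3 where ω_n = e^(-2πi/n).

ω_23^3 = e^(-2πi·3/23)
= cos(-2π·3/23) + i·sin(-2π·3/23)
= cos(-6π/23) + i·sin(-6π/23)

ω_23^3 = cos(-6π/23) + i·sin(-6π/23) = 0.6826-0.7308i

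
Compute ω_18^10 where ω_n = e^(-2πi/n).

ω_18^10 = e^(-2πi·10/18)
= cos(-2π·10/18) + i·sin(-2π·10/18)
= cos(-20π/18) + i·sin(-20π/18)

ω_18^10 = cos(-20π/18) + i·sin(-20π/18) = -0.9397+0.3420i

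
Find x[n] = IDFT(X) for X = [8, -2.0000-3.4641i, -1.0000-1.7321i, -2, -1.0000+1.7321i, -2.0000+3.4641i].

x[n] = (1/6) Σ(k=0 to 5) X[k] · e^(2πikn/6)

Computing each x[n]:
x[0] = 0
x[1] = 3
x[2] = 2
x[3] = 2
x[4] = 1
x[5] = 0

x = [0, 3, 2, 2, 1, 0]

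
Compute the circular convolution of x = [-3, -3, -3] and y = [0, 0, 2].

(x ⊛ y)[n] = Σ(m=0 to 2) x[m] · y[(n-m) mod 3]

Computing each output sample:
(x ⊛ y)[0] = -6
(x ⊛ y)[1] = -6
(x ⊛ y)[2] = -6

x ⊛ y = [-6, -6, -6]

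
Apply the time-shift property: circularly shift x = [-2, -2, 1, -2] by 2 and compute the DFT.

Time shift by 2: X_shifted[k] = ω_4^(2k) · X[k]
Shifted x = [1, -2, -2, -2]

DFT(x[n-2]) = [-5, 3, 3, 3]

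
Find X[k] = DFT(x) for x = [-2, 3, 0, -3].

X[k] = Σ(n=0 to 3) x[n] · ω_4^(nk)
where ω_4 = e^(-2πi/4)

Computing each X[k]:
X[0] = -2
X[1] = -2-6i
X[2] = -2
X[3] = -2+6i

X = [-2, -2-6i, -2, -2+6i]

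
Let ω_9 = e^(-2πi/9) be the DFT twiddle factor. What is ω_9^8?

ω_9^8 = e^(-2πi·8/9)
= cos(-2π·8/9) + i·sin(-2π·8/9)
= cos(-16π/9) + i·sin(-16π/9)

ω_9^8 = cos(-16π/9) + i·sin(-16π/9) = 0.7660+0.6428i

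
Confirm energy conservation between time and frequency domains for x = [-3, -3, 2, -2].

Time domain:
Σ|x[n]|² = |-3|² + |-3|² + |2|² + |-2|² = 26.0000

Frequency domain:
(1/4)Σ|X[k]|² = (1/4)(|-6|² + |-5+1i|² + |4|² + |-5-1i|²) = (1/4)·104.0000 = 26.0000

Both sides agree, confirming Parseval's theorem.

Σ|x[n]|² = (1/N)Σ|X[k]|² = 26.0000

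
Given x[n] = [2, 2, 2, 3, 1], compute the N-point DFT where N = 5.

X[k] = Σ(n=0 to 4) x[n] · ω_5^(nk)
where ω_5 = e^(-2πi/5)

Computing each X[k]:
X[0] = 10
X[1] = -1.1180-0.3633i
X[2] = 1.1180-1.5388i
X[3] = 1.1180+1.5388i
X[4] = -1.1180+0.3633i

X = [10, -1.1180-0.3633i, 1.1180-1.5388i, 1.1180+1.5388i, -1.1180+0.3633i]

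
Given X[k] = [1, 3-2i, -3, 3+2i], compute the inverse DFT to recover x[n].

x[n] = (1/4) Σ(k=0 to 3) X[k] · e^(2πikn/4)

Computing each x[n]:
x[0] = 1
x[1] = 2
x[2] = -2
x[3] = 0

x = [1, 2, -2, 0]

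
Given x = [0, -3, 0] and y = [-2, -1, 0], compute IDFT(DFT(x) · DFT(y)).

(x ⊛ y)[n] = Σ(m=0 to 2) x[m] · y[(n-m) mod 3]

Computing each output sample:
(x ⊛ y)[0] = 0
(x ⊛ y)[1] = 6
(x ⊛ y)[2] = 3

x ⊛ y = [0, 6, 3]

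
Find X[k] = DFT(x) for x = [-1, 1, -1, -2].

X[k] = Σ(n=0 to 3) x[n] · ω_4^(nk)
where ω_4 = e^(-2πi/4)

Computing each X[k]:
X[0] = -3
X[1] = -3i
X[2] = -1
X[3] = 3i

X = [-3, -3i, -1, 3i]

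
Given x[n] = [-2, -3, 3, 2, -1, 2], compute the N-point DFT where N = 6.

X[k] = Σ(n=0 to 5) x[n] · ω_6^(nk)
where ω_6 = e^(-2πi/6)

Computing each X[k]:
X[0] = 1
X[1] = -5.5000+0.8660i
X[2] = -0.5000+7.7942i
X[3] = -1
X[4] = -0.5000-7.7942i
X[5] = -5.5000-0.8660i

X = [1, -5.5000+0.8660i, -0.5000+7.7942i, -1, -0.5000-7.7942i, -5.5000-0.8660i]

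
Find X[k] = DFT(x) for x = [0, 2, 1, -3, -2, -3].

X[k] = Σ(n=0 to 5) x[n] · ω_6^(nk)
where ω_6 = e^(-2πi/6)

Computing each X[k]:
X[0] = -5
X[1] = 3.0000-6.9282i
X[2] = -2.0000-1.7321i
X[3] = 3
X[4] = -2.0000+1.7321i
X[5] = 3.0000+6.9282i

X = [-5, 3.0000-6.9282i, -2.0000-1.7321i, 3, -2.0000+1.7321i, 3.0000+6.9282i]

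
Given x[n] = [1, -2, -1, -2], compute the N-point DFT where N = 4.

X[k] = Σ(n=0 to 3) x[n] · ω_4^(nk)
where ω_4 = e^(-2πi/4)

Computing each X[k]:
X[0] = -4
X[1] = 2
X[2] = 4
X[3] = 2

X = [-4, 2, 4, 2]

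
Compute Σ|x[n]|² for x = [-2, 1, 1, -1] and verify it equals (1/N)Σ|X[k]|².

Time domain:
Σ|x[n]|² = |-2|² + |1|² + |1|² + |-1|² = 7.0000

Frequency domain:
(1/4)Σ|X[k]|² = (1/4)(|-1|² + |-3-2i|² + |-1|² + |-3+2i|²) = (1/4)·28.0000 = 7.0000

Both sides agree, confirming Parseval's theorem.

Σ|x[n]|² = (1/N)Σ|X[k]|² = 7.0000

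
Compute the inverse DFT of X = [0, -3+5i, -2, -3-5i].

x[n] = (1/4) Σ(k=0 to 3) X[k] · e^(2πikn/4)

Computing each x[n]:
x[0] = -2
x[1] = -2
x[2] = 1
x[3] = 3

x = [-2, -2, 1, 3]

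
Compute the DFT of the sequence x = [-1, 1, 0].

X[k] = Σ(n=0 to 2) x[n] · ω_3^(nk)
where ω_3 = e^(-2πi/3)

Computing each X[k]:
X[0] = 0
X[1] = -1.5000-0.8660i
X[2] = -1.5000+0.8660i

X = [0, -1.5000-0.8660i, -1.5000+0.8660i]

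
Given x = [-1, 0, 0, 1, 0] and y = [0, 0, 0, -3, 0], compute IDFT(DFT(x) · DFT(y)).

(x ⊛ y)[n] = Σ(m=0 to 4) x[m] · y[(n-m) mod 5]

Computing each output sample:
(x ⊛ y)[0] = 0
(x ⊛ y)[1] = -3
(x ⊛ y)[2] = 0
(x ⊛ y)[3] = 3
(x ⊛ y)[4] = 0

x ⊛ y = [0, -3, 0, 3, 0]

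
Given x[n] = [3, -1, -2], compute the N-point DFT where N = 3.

X[k] = Σ(n=0 to 2) x[n] · ω_3^(nk)
where ω_3 = e^(-2πi/3)

Computing each X[k]:
X[0] = 0
X[1] = 4.5000-0.8660i
X[2] = 4.5000+0.8660i

X = [0, 4.5000-0.8660i, 4.5000+0.8660i]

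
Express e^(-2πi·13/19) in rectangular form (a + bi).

ω_19^13 = e^(-2πi·13/19)
= cos(-2π·13/19) + i·sin(-2π·13/19)
= cos(-26π/19) + i·sin(-26π/19)

ω_19^13 = cos(-26π/19) + i·sin(-26π/19) = -0.4017+0.9158i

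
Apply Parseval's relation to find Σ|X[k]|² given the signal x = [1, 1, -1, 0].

Parseval: Σ|x[n]|² = (1/N)Σ|X[k]|², so Σ|X[k]|² = N·Σ|x[n]|² = 4·3.0000

Σ|X[k]|² = N·Σ|x[n]|² = 4·3.0000 = 12.0000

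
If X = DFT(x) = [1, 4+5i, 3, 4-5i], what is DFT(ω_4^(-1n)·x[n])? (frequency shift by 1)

Modulation property: DFT(ω_4^(-1n)·x[n]) = X[(k-1) mod 4], so circularly shift X by 1 positions.

X[k-1] = [4-5i, 1, 4+5i, 3]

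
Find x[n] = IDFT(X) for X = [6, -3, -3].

x[n] = (1/3) Σ(k=0 to 2) X[k] · e^(2πikn/3)

Computing each x[n]:
x[0] = 0
x[1] = 3
x[2] = 3

x = [0, 3, 3]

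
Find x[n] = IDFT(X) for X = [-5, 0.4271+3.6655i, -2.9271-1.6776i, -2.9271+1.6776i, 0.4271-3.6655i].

x[n] = (1/5) Σ(k=0 to 4) X[k] · e^(2πikn/5)

Computing each x[n]:
x[0] = -2
x[1] = -1
x[2] = -3
x[3] = 0
x[4] = 1

x = [-2, -1, -3, 0, 1]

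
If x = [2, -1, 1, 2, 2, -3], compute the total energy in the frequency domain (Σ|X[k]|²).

Parseval: Σ|x[n]|² = (1/N)Σ|X[k]|², so Σ|X[k]|² = N·Σ|x[n]|² = 6·23.0000

Σ|X[k]|² = N·Σ|x[n]|² = 6·23.0000 = 138.0000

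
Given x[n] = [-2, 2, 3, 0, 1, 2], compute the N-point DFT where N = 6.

X[k] = Σ(n=0 to 5) x[n] · ω_6^(nk)
where ω_6 = e^(-2πi/6)

Computing each X[k]:
X[0] = 6
X[1] = -2.0000-1.7321i
X[2] = -6.0000+1.7321i
X[3] = -2
X[4] = -6.0000-1.7321i
X[5] = -2.0000+1.7321i

X = [6, -2.0000-1.7321i, -6.0000+1.7321i, -2, -6.0000-1.7321i, -2.0000+1.7321i]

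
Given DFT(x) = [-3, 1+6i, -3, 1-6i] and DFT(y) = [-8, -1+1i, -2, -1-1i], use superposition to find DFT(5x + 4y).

By linearity: DFT(5x + 4y) = 5·DFT(x) + 4·DFT(y)
= 5·[-3, 1+6i, -3, 1-6i] + 4·[-8, -1+1i, -2, -1-1i]

Computing element-wise:
Z[0] = 5·(-3) + 4·(-8) = -47
Z[1] = 5·(1+6i) + 4·(-1+1i) = 1+34i
Z[2] = 5·(-3) + 4·(-2) = -23
Z[3] = 5·(1-6i) + 4·(-1-1i) = 1-34i

DFT(5x + 4y) = 5·X + 4·Y = [-47, 1+34i, -23, 1-34i]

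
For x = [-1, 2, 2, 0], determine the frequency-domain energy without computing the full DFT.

Parseval: Σ|x[n]|² = (1/N)Σ|X[k]|², so Σ|X[k]|² = N·Σ|x[n]|² = 4·9.0000

Σ|X[k]|² = N·Σ|x[n]|² = 4·9.0000 = 36.0000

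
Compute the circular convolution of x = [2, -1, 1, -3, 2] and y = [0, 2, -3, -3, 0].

(x ⊛ y)[n] = Σ(m=0 to 4) x[m] · y[(n-m) mod 5]

Computing each output sample:
(x ⊛ y)[0] = 10
(x ⊛ y)[1] = 7
(x ⊛ y)[2] = -14
(x ⊛ y)[3] = -1
(x ⊛ y)[4] = -6

x ⊛ y = [10, 7, -14, -1, -6]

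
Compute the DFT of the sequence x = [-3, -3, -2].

X[k] = Σ(n=0 to 2) x[n] · ω_3^(nk)
where ω_3 = e^(-2πi/3)

Computing each X[k]:
X[0] = -8
X[1] = -0.5000+0.8660i
X[2] = -0.5000-0.8660i

X = [-8, -0.5000+0.8660i, -0.5000-0.8660i]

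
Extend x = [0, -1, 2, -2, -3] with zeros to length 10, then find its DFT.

Original 5-point DFT: [-4, -1.2361-4.2533i, 3.2361+2.6287i, 3.2361-2.6287i, -1.2361+4.2533i]
Zero-padded 10-point DFT provides frequency interpolation.

DFT_10([x, 0, ...]) = [-4, 2.8541+2.3511i, -1.2361-4.2533i, -3.8541+3.8042i, 3.2361+2.6287i, 2, 3.2361-2.6287i, -3.8541-3.8042i, -1.2361+4.2533i, 2.8541-2.3511i]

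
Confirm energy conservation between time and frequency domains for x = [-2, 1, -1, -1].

Time domain:
Σ|x[n]|² = |-2|² + |1|² + |-1|² + |-1|² = 7.0000

Frequency domain:
(1/4)Σ|X[k]|² = (1/4)(|-3|² + |-1-2i|² + |-3|² + |-1+2i|²) = (1/4)·28.0000 = 7.0000

Both sides agree, confirming Parseval's theorem.

Σ|x[n]|² = (1/N)Σ|X[k]|² = 7.0000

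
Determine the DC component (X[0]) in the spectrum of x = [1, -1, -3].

X[0] = Σ(n=0 to 2) x[n] · ω_3^0 = Σ x[n]
= (1) + (-1) + (-3)

X[0] = -3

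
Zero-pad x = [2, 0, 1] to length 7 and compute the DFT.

Original 3-point DFT: [3, 1.5000+0.8660i, 1.5000-0.8660i]
Zero-padded 7-point DFT provides frequency interpolation.

DFT_7([x, 0, ...]) = [3, 1.7775-0.9749i, 1.0990+0.4339i, 2.6235+0.7818i, 2.6235-0.7818i, 1.0990-0.4339i, 1.7775+0.9749i]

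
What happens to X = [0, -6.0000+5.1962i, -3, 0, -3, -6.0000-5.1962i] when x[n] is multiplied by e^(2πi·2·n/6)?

Modulation property: DFT(ω_6^(-2n)·x[n]) = X[(k-2) mod 6], so circularly shift X by 2 positions.

X[k-2] = [-3, -6.0000-5.1962i, 0, -6.0000+5.1962i, -3, 0]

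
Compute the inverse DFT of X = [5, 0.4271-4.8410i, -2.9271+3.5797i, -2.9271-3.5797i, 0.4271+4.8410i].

x[n] = (1/5) Σ(k=0 to 4) X[k] · e^(2πikn/5)

Computing each x[n]:
x[0] = 0
x[1] = 3
x[2] = 3
x[3] = -2
x[4] = 1

x = [0, 3, 3, -2, 1]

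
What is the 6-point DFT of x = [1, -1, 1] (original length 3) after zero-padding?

Original 3-point DFT: [1, 1.0000+1.7321i, 1.0000-1.7321i]
Zero-padded 6-point DFT provides frequency interpolation.

DFT_6([x, 0, ...]) = [1, 0, 1.0000+1.7321i, 3, 1.0000-1.7321i, 0]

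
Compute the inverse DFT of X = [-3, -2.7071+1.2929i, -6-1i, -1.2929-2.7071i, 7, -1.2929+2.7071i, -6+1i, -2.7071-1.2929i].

x[n] = (1/8) Σ(k=0 to 7) X[k] · e^(2πikn/8)

Computing each x[n]:
x[0] = -2
x[1] = -1
x[2] = 1
x[3] = -1
x[4] = 0
x[5] = -1
x[6] = 3
x[7] = -2

x = [-2, -1, 1, -1, 0, -1, 3, -2]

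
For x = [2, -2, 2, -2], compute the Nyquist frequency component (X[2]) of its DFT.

X[2] = Σ(n=0 to 3) x[n] · ω_4^(2n) where ω_4 = e^(-2πi/4)
= (2)·ω_4^0 + (-2)·ω_4^2 + (2)·ω_4^4 + (-2)·ω_4^6

X[2] = 8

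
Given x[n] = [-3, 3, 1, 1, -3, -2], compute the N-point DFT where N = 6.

X[k] = Σ(n=0 to 5) x[n] · ω_6^(nk)
where ω_6 = e^(-2πi/6)

Computing each X[k]:
X[0] = -3
X[1] = -2.5000-7.7942i
X[2] = -1.5000-0.8660i
X[3] = -7
X[4] = -1.5000+0.8660i
X[5] = -2.5000+7.7942i

X = [-3, -2.5000-7.7942i, -1.5000-0.8660i, -7, -1.5000+0.8660i, -2.5000+7.7942i]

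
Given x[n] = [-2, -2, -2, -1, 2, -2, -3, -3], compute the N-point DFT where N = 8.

X[k] = Σ(n=0 to 7) x[n] · ω_8^(nk)
where ω_8 = e^(-2πi/8)

Computing each X[k]:
X[0] = -13
X[1] = -5.4142-2.4142i
X[2] = 5
X[3] = -2.5858-0.4142i
X[4] = 3
X[5] = -2.5858+0.4142i
X[6] = 5
X[7] = -5.4142+2.4142i

X = [-13, -5.4142-2.4142i, 5, -2.5858-0.4142i, 3, -2.5858+0.4142i, 5, -5.4142+2.4142i]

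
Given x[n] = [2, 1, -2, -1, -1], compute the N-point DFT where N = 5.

X[k] = Σ(n=0 to 4) x[n] · ω_5^(nk)
where ω_5 = e^(-2πi/5)

Computing each X[k]:
X[0] = -1
X[1] = 4.4271-1.3143i
X[2] = 1.0729-2.1266i
X[3] = 1.0729+2.1266i
X[4] = 4.4271+1.3143i

X = [-1, 4.4271-1.3143i, 1.0729-2.1266i, 1.0729+2.1266i, 4.4271+1.3143i]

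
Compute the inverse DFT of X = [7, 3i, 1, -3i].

x[n] = (1/4) Σ(k=0 to 3) X[k] · e^(2πikn/4)

Computing each x[n]:
x[0] = 2
x[1] = 0
x[2] = 2
x[3] = 3

x = [2, 0, 2, 3]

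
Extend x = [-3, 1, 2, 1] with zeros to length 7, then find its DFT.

Original 4-point DFT: [1, -5, -3, -5]
Zero-padded 7-point DFT provides frequency interpolation.

DFT_7([x, 0, ...]) = [1, -3.7225-3.1656i, -4.4010+0.6747i, -2.8765+0.1549i, -2.8765-0.1549i, -4.4010-0.6747i, -3.7225+3.1656i]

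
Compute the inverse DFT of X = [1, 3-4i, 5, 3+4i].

x[n] = (1/4) Σ(k=0 to 3) X[k] · e^(2πikn/4)

Computing each x[n]:
x[0] = 3
x[1] = 1
x[2] = 0
x[3] = -3

x = [3, 1, 0, -3]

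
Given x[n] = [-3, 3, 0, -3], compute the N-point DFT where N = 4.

X[k] = Σ(n=0 to 3) x[n] · ω_4^(nk)
where ω_4 = e^(-2πi/4)

Computing each X[k]:
X[0] = -3
X[1] = -3-6i
X[2] = -3
X[3] = -3+6i

X = [-3, -3-6i, -3, -3+6i]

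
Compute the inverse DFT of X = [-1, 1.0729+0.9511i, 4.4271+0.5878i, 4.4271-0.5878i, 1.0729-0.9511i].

x[n] = (1/5) Σ(k=0 to 4) X[k] · e^(2πikn/5)

Computing each x[n]:
x[0] = 2
x[1] = -2
x[2] = 0
x[3] = 0
x[4] = -1

x = [2, -2, 0, 0, -1]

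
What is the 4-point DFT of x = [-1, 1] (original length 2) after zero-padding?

Original 2-point DFT: [0, -2]
Zero-padded 4-point DFT provides frequency interpolation.

DFT_4([x, 0, ...]) = [0, -1-1i, -2, -1+1i]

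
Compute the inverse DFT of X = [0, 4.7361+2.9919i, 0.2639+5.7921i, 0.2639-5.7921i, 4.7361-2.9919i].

x[n] = (1/5) Σ(k=0 to 4) X[k] · e^(2πikn/5)

Computing each x[n]:
x[0] = 2
x[1] = -2
x[2] = 0
x[3] = -3
x[4] = 3

x = [2, -2, 0, -3, 3]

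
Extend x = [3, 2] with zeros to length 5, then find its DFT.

Original 2-point DFT: [5, 1]
Zero-padded 5-point DFT provides frequency interpolation.

DFT_5([x, 0, ...]) = [5, 3.6180-1.9021i, 1.3820-1.1756i, 1.3820+1.1756i, 3.6180+1.9021i]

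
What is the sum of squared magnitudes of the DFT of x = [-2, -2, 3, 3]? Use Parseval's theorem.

Parseval: Σ|x[n]|² = (1/N)Σ|X[k]|², so Σ|X[k]|² = N·Σ|x[n]|² = 4·26.0000

Σ|X[k]|² = N·Σ|x[n]|² = 4·26.0000 = 104.0000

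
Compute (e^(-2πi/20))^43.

Since ω_20^20 = 1, powers reduce modulo 20.
43 mod 20 = 3
So ω_20^43 = ω_20^3 = e^(-2πi·3/20)

ω_20^43 = ω_20^3 = 0.5878-0.8090i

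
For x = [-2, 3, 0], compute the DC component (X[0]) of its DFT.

X[0] = Σ(n=0 to 2) x[n] · ω_3^0 = Σ x[n]
= (-2) + (3) + (0)

X[0] = 1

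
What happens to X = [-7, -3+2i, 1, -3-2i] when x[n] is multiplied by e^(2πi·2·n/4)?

Modulation property: DFT(ω_4^(-2n)·x[n]) = X[(k-2) mod 4], so circularly shift X by 2 positions.

X[k-2] = [1, -3-2i, -7, -3+2i]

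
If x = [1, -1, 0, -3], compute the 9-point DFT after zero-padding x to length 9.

Original 4-point DFT: [-3, 1-2i, 5, 1+2i]
Zero-padded 9-point DFT provides frequency interpolation.

DFT_9([x, 0, ...]) = [-3, 1.7340+3.2409i, 2.3264-1.6133i, -1.5000+0.8660i, 3.4397+2.9401i, 3.4397-2.9401i, -1.5000-0.8660i, 2.3264+1.6133i, 1.7340-3.2409i]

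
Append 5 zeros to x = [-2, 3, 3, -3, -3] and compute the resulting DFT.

Original 5-point DFT: [-2, -2.0000-9.2331i, -2.0000+2.1796i, -2.0000-2.1796i, -2.0000+9.2331i]
Zero-padded 10-point DFT provides frequency interpolation.

DFT_10([x, 0, ...]) = [-2, 4.7082, -2.0000-9.2331i, -8.7082, -2.0000+2.1796i, -2, -2.0000-2.1796i, -8.7082, -2.0000+9.2331i, 4.7082]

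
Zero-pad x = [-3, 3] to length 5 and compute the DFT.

Original 2-point DFT: [0, -6]
Zero-padded 5-point DFT provides frequency interpolation.

DFT_5([x, 0, ...]) = [0, -2.0729-2.8532i, -5.4271-1.7634i, -5.4271+1.7634i, -2.0729+2.8532i]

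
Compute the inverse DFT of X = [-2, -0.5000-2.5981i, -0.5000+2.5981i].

x[n] = (1/3) Σ(k=0 to 2) X[k] · e^(2πikn/3)

Computing each x[n]:
x[0] = -1
x[1] = 1
x[2] = -2

x = [-1, 1, -2]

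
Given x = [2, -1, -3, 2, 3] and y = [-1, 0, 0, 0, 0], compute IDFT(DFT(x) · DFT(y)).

(x ⊛ y)[n] = Σ(m=0 to 4) x[m] · y[(n-m) mod 5]

Computing each output sample:
(x ⊛ y)[0] = -2
(x ⊛ y)[1] = 1
(x ⊛ y)[2] = 3
(x ⊛ y)[3] = -2
(x ⊛ y)[4] = -3

x ⊛ y = [-2, 1, 3, -2, -3]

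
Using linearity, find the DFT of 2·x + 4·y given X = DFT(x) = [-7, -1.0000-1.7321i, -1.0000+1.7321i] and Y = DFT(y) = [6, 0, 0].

By linearity: DFT(2x + 4y) = 2·DFT(x) + 4·DFT(y)
= 2·[-7, -1.0000-1.7321i, -1.0000+1.7321i] + 4·[6, 0, 0]

Computing element-wise:
Z[0] = 2·(-7) + 4·(6) = 10
Z[1] = 2·(-1.0000-1.7321i) + 4·(0) = -2.0000-3.4642i
Z[2] = 2·(-1.0000+1.7321i) + 4·(0) = -2.0000+3.4642i

DFT(2x + 4y) = 2·X + 4·Y = [10, -2.0000-3.4642i, -2.0000+3.4642i]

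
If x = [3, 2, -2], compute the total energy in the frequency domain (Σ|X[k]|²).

Parseval: Σ|x[n]|² = (1/N)Σ|X[k]|², so Σ|X[k]|² = N·Σ|x[n]|² = 3·17.0000

Σ|X[k]|² = N·Σ|x[n]|² = 3·17.0000 = 51.0000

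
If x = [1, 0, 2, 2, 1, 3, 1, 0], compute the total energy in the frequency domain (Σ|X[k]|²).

Parseval: Σ|x[n]|² = (1/N)Σ|X[k]|², so Σ|X[k]|² = N·Σ|x[n]|² = 8·20.0000

Σ|X[k]|² = N·Σ|x[n]|² = 8·20.0000 = 160.0000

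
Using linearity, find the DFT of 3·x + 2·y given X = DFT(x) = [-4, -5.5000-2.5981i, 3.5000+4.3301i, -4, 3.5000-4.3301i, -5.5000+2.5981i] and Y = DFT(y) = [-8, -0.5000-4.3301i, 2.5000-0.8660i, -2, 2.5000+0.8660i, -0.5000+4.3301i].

By linearity: DFT(3x + 2y) = 3·DFT(x) + 2·DFT(y)
= 3·[-4, -5.5000-2.5981i, 3.5000+4.3301i, -4, 3.5000-4.3301i, -5.5000+2.5981i] + 2·[-8, -0.5000-4.3301i, 2.5000-0.8660i, -2, 2.5000+0.8660i, -0.5000+4.3301i]

Computing element-wise:
Z[0] = 3·(-4) + 2·(-8) = -28
Z[1] = 3·(-5.5000-2.5981i) + 2·(-0.5000-4.3301i) = -17.5000-16.4545i
Z[2] = 3·(3.5000+4.3301i) + 2·(2.5000-0.8660i) = 15.5000+11.2583i
Z[3] = 3·(-4) + 2·(-2) = -16
Z[4] = 3·(3.5000-4.3301i) + 2·(2.5000+0.8660i) = 15.5000-11.2583i
Z[5] = 3·(-5.5000+2.5981i) + 2·(-0.5000+4.3301i) = -17.5000+16.4545i

DFT(3x + 2y) = 3·X + 2·Y = [-28, -17.5000-16.4545i, 15.5000+11.2583i, -16, 15.5000-11.2583i, -17.5000+16.4545i]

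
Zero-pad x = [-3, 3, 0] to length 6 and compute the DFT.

Original 3-point DFT: [0, -4.5000-2.5981i, -4.5000+2.5981i]
Zero-padded 6-point DFT provides frequency interpolation.

DFT_6([x, 0, ...]) = [0, -1.5000-2.5981i, -4.5000-2.5981i, -6, -4.5000+2.5981i, -1.5000+2.5981i]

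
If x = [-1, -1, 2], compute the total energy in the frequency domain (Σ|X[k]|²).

Parseval: Σ|x[n]|² = (1/N)Σ|X[k]|², so Σ|X[k]|² = N·Σ|x[n]|² = 3·6.0000

Σ|X[k]|² = N·Σ|x[n]|² = 3·6.0000 = 18.0000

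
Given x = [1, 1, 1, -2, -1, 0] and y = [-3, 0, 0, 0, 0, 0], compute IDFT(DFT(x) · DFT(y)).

(x ⊛ y)[n] = Σ(m=0 to 5) x[m] · y[(n-m) mod 6]

Computing each output sample:
(x ⊛ y)[0] = -3
(x ⊛ y)[1] = -3
(x ⊛ y)[2] = -3
(x ⊛ y)[3] = 6
(x ⊛ y)[4] = 3
(x ⊛ y)[5] = 0

x ⊛ y = [-3, -3, -3, 6, 3, 0]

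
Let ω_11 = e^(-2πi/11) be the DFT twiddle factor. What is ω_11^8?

ω_11^8 = e^(-2πi·8/11)
= cos(-2π·8/11) + i·sin(-2π·8/11)
= cos(-16π/11) + i·sin(-16π/11)

ω_11^8 = cos(-16π/11) + i·sin(-16π/11) = -0.1423+0.9898i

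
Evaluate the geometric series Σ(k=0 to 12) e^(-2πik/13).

Sum of all nth roots of unity equals 0 for n > 1 (geometric series with r ≠ 1).

0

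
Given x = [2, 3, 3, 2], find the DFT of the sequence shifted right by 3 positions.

Time shift by 3: X_shifted[k] = ω_4^(3k) · X[k]
Shifted x = [3, 3, 2, 2]

DFT(x[n-3]) = [10, 1-1i, 0, 1+1i]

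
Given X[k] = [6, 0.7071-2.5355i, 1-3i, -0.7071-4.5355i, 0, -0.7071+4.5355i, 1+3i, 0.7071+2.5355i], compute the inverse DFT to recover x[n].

x[n] = (1/8) Σ(k=0 to 7) X[k] · e^(2πikn/8)

Computing each x[n]:
x[0] = 1
x[1] = 3
x[2] = 0
x[3] = 1
x[4] = 1
x[5] = 0
x[6] = 1
x[7] = -1

x = [1, 3, 0, 1, 1, 0, 1, -1]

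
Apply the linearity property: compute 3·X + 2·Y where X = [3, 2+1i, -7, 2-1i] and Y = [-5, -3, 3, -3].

By linearity: DFT(3x + 2y) = 3·DFT(x) + 2·DFT(y)
= 3·[3, 2+1i, -7, 2-1i] + 2·[-5, -3, 3, -3]

Computing element-wise:
Z[0] = 3·(3) + 2·(-5) = -1
Z[1] = 3·(2+1i) + 2·(-3) = 3i
Z[2] = 3·(-7) + 2·(3) = -15
Z[3] = 3·(2-1i) + 2·(-3) = -3i

DFT(3x + 2y) = 3·X + 2·Y = [-1, 3i, -15, -3i]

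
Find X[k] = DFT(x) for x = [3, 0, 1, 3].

X[k] = Σ(n=0 to 3) x[n] · ω_4^(nk)
where ω_4 = e^(-2πi/4)

Computing each X[k]:
X[0] = 7
X[1] = 2+3i
X[2] = 1
X[3] = 2-3i

X = [7, 2+3i, 1, 2-3i]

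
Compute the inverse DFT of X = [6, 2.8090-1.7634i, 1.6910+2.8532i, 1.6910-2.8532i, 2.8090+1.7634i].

x[n] = (1/5) Σ(k=0 to 4) X[k] · e^(2πikn/5)

Computing each x[n]:
x[0] = 3
x[1] = 1
x[2] = 2
x[3] = -1
x[4] = 1

x = [3, 1, 2, -1, 1]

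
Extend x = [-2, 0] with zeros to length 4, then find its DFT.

Original 2-point DFT: [-2, -2]
Zero-padded 4-point DFT provides frequency interpolation.

DFT_4([x, 0, ...]) = [-2, -2, -2, -2]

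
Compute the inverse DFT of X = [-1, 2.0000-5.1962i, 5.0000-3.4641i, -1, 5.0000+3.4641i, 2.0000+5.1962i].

x[n] = (1/6) Σ(k=0 to 5) X[k] · e^(2πikn/6)

Computing each x[n]:
x[0] = 2
x[1] = 2
x[2] = -1
x[3] = 1
x[4] = -2
x[5] = -3

x = [2, 2, -1, 1, -2, -3]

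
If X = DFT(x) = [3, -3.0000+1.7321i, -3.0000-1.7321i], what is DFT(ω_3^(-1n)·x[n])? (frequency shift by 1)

Modulation property: DFT(ω_3^(-1n)·x[n]) = X[(k-1) mod 3], so circularly shift X by 1 positions.

X[k-1] = [-3.0000-1.7321i, 3, -3.0000+1.7321i]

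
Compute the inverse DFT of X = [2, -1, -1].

x[n] = (1/3) Σ(k=0 to 2) X[k] · e^(2πikn/3)

Computing each x[n]:
x[0] = 0
x[1] = 1
x[2] = 1

x = [0, 1, 1]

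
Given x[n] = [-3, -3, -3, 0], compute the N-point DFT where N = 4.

X[k] = Σ(n=0 to 3) x[n] · ω_4^(nk)
where ω_4 = e^(-2πi/4)

Computing each X[k]:
X[0] = -9
X[1] = 3i
X[2] = -3
X[3] = -3i

X = [-9, 3i, -3, -3i]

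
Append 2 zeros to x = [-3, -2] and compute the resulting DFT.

Original 2-point DFT: [-5, -1]
Zero-padded 4-point DFT provides frequency interpolation.

DFT_4([x, 0, ...]) = [-5, -3+2i, -1, -3-2i]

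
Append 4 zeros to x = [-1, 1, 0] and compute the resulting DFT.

Original 3-point DFT: [0, -1.5000-0.8660i, -1.5000+0.8660i]
Zero-padded 7-point DFT provides frequency interpolation.

DFT_7([x, 0, ...]) = [0, -0.3765-0.7818i, -1.2225-0.9749i, -1.9010-0.4339i, -1.9010+0.4339i, -1.2225+0.9749i, -0.3765+0.7818i]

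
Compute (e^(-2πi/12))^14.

Since ω_12^12 = 1, powers reduce modulo 12.
14 mod 12 = 2
So ω_12^14 = ω_12^2 = e^(-2πi·2/12)

ω_12^14 = ω_12^2 = 0.5000-0.8660i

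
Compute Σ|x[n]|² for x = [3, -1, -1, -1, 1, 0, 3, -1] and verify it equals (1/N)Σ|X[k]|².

Time domain:
Σ|x[n]|² = |3|² + |-1|² + |-1|² + |-1|² + |1|² + |0|² + |3|² + |-1|² = 23.0000

Frequency domain:
(1/8)Σ|X[k]|² = (1/8)(|3|² + |1.2929+4.7071i|² + |2-1i|² + |2.7071-3.2929i|² + |9|² + |2.7071+3.2929i|² + |2+1i|² + |1.2929-4.7071i|²) = (1/8)·184.0000 = 23.0000

Both sides agree, confirming Parseval's theorem.

Σ|x[n]|² = (1/N)Σ|X[k]|² = 23.0000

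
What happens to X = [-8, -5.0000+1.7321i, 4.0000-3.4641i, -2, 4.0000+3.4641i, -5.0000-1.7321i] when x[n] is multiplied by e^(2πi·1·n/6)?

Modulation property: DFT(ω_6^(-1n)·x[n]) = X[(k-1) mod 6], so circularly shift X by 1 positions.

X[k-1] = [-5.0000-1.7321i, -8, -5.0000+1.7321i, 4.0000-3.4641i, -2, 4.0000+3.4641i]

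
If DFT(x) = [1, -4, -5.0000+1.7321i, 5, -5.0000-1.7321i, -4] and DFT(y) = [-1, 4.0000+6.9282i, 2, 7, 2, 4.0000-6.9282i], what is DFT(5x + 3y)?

By linearity: DFT(5x + 3y) = 5·DFT(x) + 3·DFT(y)
= 5·[1, -4, -5.0000+1.7321i, 5, -5.0000-1.7321i, -4] + 3·[-1, 4.0000+6.9282i, 2, 7, 2, 4.0000-6.9282i]

Computing element-wise:
Z[0] = 5·(1) + 3·(-1) = 2
Z[1] = 5·(-4) + 3·(4.0000+6.9282i) = -8.0000+20.7846i
Z[2] = 5·(-5.0000+1.7321i) + 3·(2) = -19.0000+8.6605i
Z[3] = 5·(5) + 3·(7) = 46
Z[4] = 5·(-5.0000-1.7321i) + 3·(2) = -19.0000-8.6605i
Z[5] = 5·(-4) + 3·(4.0000-6.9282i) = -8.0000-20.7846i

DFT(5x + 3y) = 5·X + 3·Y = [2, -8.0000+20.7846i, -19.0000+8.6605i, 46, -19.0000-8.6605i, -8.0000-20.7846i]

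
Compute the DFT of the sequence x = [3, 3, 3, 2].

X[k] = Σ(n=0 to 3) x[n] · ω_4^(nk)
where ω_4 = e^(-2πi/4)

Computing each X[k]:
X[0] = 11
X[1] = -1i
X[2] = 1
X[3] = 1i

X = [11, -1i, 1, 1i]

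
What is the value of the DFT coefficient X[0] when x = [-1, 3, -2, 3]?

X[0] = Σ(n=0 to 3) x[n] · ω_4^0 = Σ x[n]
= (-1) + (3) + (-2) + (3)

X[0] = 3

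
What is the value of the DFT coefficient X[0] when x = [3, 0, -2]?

X[0] = Σ(n=0 to 2) x[n] · ω_3^0 = Σ x[n]
= (3) + (0) + (-2)

X[0] = 1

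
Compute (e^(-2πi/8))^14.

Since ω_8^8 = 1, powers reduce modulo 8.
14 mod 8 = 6
So ω_8^14 = ω_8^6 = e^(-2πi·6/8)

ω_8^14 = ω_8^6 = 1i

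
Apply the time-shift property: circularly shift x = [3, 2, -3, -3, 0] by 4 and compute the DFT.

Time shift by 4: X_shifted[k] = ω_5^(4k) · X[k]
Shifted x = [2, -3, -3, 0, 3]

DFT(x[n-4]) = [-1, 4.4271+7.4697i, 1.0729+0.6735i, 1.0729-0.6735i, 4.4271-7.4697i]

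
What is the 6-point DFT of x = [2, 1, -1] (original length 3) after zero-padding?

Original 3-point DFT: [2, 2.0000-1.7321i, 2.0000+1.7321i]
Zero-padded 6-point DFT provides frequency interpolation.

DFT_6([x, 0, ...]) = [2, 3, 2.0000-1.7321i, 0, 2.0000+1.7321i, 3]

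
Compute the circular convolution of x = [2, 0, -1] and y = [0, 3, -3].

(x ⊛ y)[n] = Σ(m=0 to 2) x[m] · y[(n-m) mod 3]

Computing each output sample:
(x ⊛ y)[0] = -3
(x ⊛ y)[1] = 9
(x ⊛ y)[2] = -6

x ⊛ y = [-3, 9, -6]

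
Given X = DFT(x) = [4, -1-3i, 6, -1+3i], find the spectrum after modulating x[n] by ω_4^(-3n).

Modulation property: DFT(ω_4^(-3n)·x[n]) = X[(k-3) mod 4], so circularly shift X by 3 positions.

X[k-3] = [-1-3i, 6, -1+3i, 4]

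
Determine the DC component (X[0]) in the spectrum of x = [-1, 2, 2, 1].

X[0] = Σ(n=0 to 3) x[n] · ω_4^0 = Σ x[n]
= (-1) + (2) + (2) + (1)

X[0] = 4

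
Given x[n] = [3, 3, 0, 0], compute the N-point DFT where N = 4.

X[k] = Σ(n=0 to 3) x[n] · ω_4^(nk)
where ω_4 = e^(-2πi/4)

Computing each X[k]:
X[0] = 6
X[1] = 3-3i
X[2] = 0
X[3] = 3+3i

X = [6, 3-3i, 0, 3+3i]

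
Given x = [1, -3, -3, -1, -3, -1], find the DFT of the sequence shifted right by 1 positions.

Time shift by 1: X_shifted[k] = ω_6^(1k) · X[k]
Shifted x = [-1, 1, -3, -3, -1, -3]

DFT(x[n-1]) = [-10, 3.0000-1.7321i, -1.0000-5.1962i, 0, -1.0000+5.1962i, 3.0000+1.7321i]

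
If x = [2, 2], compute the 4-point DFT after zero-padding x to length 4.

Original 2-point DFT: [4, 0]
Zero-padded 4-point DFT provides frequency interpolation.

DFT_4([x, 0, ...]) = [4, 2-2i, 0, 2+2i]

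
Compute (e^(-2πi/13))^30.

Since ω_13^13 = 1, powers reduce modulo 13.
30 mod 13 = 4
So ω_13^30 = ω_13^4 = e^(-2πi·4/13)

ω_13^30 = ω_13^4 = -0.3546-0.9350i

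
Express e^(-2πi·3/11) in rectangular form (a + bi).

ω_11^3 = e^(-2πi·3/11)
= cos(-2π·3/11) + i·sin(-2π·3/11)
= cos(-6π/11) + i·sin(-6π/11)

ω_11^3 = cos(-6π/11) + i·sin(-6π/11) = -0.1423-0.9898i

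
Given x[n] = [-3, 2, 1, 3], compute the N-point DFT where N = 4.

X[k] = Σ(n=0 to 3) x[n] · ω_4^(nk)
where ω_4 = e^(-2πi/4)

Computing each X[k]:
X[0] = 3
X[1] = -4+1i
X[2] = -7
X[3] = -4-1i

X = [3, -4+1i, -7, -4-1i]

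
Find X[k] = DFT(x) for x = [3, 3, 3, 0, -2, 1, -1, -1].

X[k] = Σ(n=0 to 7) x[n] · ω_8^(nk)
where ω_8 = e^(-2πi/8)

Computing each X[k]:
X[0] = 6
X[1] = 5.7071-6.1213i
X[2] = -1-5i
X[3] = 4.2929+1.8787i
X[4] = 0
X[5] = 4.2929-1.8787i
X[6] = -1+5i
X[7] = 5.7071+6.1213i

X = [6, 5.7071-6.1213i, -1-5i, 4.2929+1.8787i, 0, 4.2929-1.8787i, -1+5i, 5.7071+6.1213i]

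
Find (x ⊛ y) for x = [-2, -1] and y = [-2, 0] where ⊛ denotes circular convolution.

(x ⊛ y)[n] = Σ(m=0 to 1) x[m] · y[(n-m) mod 2]

Computing each output sample:
(x ⊛ y)[0] = 4
(x ⊛ y)[1] = 2

x ⊛ y = [4, 2]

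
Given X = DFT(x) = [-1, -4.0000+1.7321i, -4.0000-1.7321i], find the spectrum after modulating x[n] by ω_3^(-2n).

Modulation property: DFT(ω_3^(-2n)·x[n]) = X[(k-2) mod 3], so circularly shift X by 2 positions.

X[k-2] = [-4.0000+1.7321i, -4.0000-1.7321i, -1]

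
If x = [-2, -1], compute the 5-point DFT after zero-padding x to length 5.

Original 2-point DFT: [-3, -1]
Zero-padded 5-point DFT provides frequency interpolation.

DFT_5([x, 0, ...]) = [-3, -2.3090+0.9511i, -1.1910+0.5878i, -1.1910-0.5878i, -2.3090-0.9511i]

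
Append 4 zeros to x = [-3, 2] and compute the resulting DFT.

Original 2-point DFT: [-1, -5]
Zero-padded 6-point DFT provides frequency interpolation.

DFT_6([x, 0, ...]) = [-1, -2.0000-1.7321i, -4.0000-1.7321i, -5, -4.0000+1.7321i, -2.0000+1.7321i]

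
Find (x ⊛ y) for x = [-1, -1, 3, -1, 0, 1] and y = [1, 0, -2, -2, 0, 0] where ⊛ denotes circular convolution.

(x ⊛ y)[n] = Σ(m=0 to 5) x[m] · y[(n-m) mod 6]

Computing each output sample:
(x ⊛ y)[0] = 1
(x ⊛ y)[1] = -3
(x ⊛ y)[2] = 3
(x ⊛ y)[3] = 3
(x ⊛ y)[4] = -4
(x ⊛ y)[5] = -3

x ⊛ y = [1, -3, 3, 3, -4, -3]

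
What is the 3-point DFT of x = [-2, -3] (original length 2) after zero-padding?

Original 2-point DFT: [-5, 1]
Zero-padded 3-point DFT provides frequency interpolation.

DFT_3([x, 0, ...]) = [-5, -0.5000+2.5981i, -0.5000-2.5981i]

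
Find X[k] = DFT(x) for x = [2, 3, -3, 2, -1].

X[k] = Σ(n=0 to 4) x[n] · ω_5^(nk)
where ω_5 = e^(-2πi/5)

Computing each X[k]:
X[0] = 3
X[1] = 3.4271-0.8653i
X[2] = 0.0729-7.1064i
X[3] = 0.0729+7.1064i
X[4] = 3.4271+0.8653i

X = [3, 3.4271-0.8653i, 0.0729-7.1064i, 0.0729+7.1064i, 3.4271+0.8653i]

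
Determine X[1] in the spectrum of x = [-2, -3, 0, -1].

X[1] = Σ(n=0 to 3) x[n] · ω_4^(1n) where ω_4 = e^(-2πi/4)
= (-2)·ω_4^0 + (-3)·ω_4^1 + (0)·ω_4^2 + (-1)·ω_4^3

X[1] = -2+2i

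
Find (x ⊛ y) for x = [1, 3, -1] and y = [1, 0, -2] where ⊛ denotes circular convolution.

(x ⊛ y)[n] = Σ(m=0 to 2) x[m] · y[(n-m) mod 3]

Computing each output sample:
(x ⊛ y)[0] = -5
(x ⊛ y)[1] = 5
(x ⊛ y)[2] = -3

x ⊛ y = [-5, 5, -3]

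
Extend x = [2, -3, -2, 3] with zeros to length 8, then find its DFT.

Original 4-point DFT: [0, 4+6i, 0, 4-6i]
Zero-padded 8-point DFT provides frequency interpolation.

DFT_8([x, 0, ...]) = [0, -2.2426+2.0000i, 4+6i, 6.2426-2.0000i, 0, 6.2426+2.0000i, 4-6i, -2.2426-2.0000i]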